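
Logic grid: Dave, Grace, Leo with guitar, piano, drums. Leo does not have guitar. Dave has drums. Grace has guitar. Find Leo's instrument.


From clues:
  Dave → drums
  Grace → guitar
By elimination, Leo gets the remaining.

piano


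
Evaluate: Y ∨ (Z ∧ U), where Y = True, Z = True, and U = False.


Y = True, Z = True, U = False
Step 1: Z ∧ U = True AND False = False
Step 2: Y ∨ False = True OR False = True
AND evaluated first (higher precedence); then OR applied.

True


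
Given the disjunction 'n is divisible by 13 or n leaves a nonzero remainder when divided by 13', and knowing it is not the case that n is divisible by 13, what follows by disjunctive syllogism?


Disjunctive syllogism: P ∨ Q, ¬P ⊢ Q
Disjunction: n is divisible by 13 ∨ n leaves a nonzero remainder when divided by 13
We know it is not the case that n is divisible by 13.
By disjunctive syllogism, the other disjunct must be true.

n leaves a nonzero remainder when divided by 13


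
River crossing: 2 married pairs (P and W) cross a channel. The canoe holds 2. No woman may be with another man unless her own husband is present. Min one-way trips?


Label couples P and W.
1. WP+WW → (far: WP,WW; near: HP,HW)
2. WP ←   (far: WW; near: HP,HW,WP)
3. HP+HW → (far: HP,HW,WW; near: WP)
4. HP ←   (far: HW,WW; near: HP,WP)  — HP returns, since WP is alone on near bank
5. HP+WP → (far: all four; near: empty)
Every state respects the constraint.
Minimum trips = 5

5


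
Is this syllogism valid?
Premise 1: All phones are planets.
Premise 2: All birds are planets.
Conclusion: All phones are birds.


Premise 1: All phones are planets.
Premise 2: All birds are planets.
Conclusion: All phones are birds.
Fallacy: undistributed middle. planets is predicate in both.
Counterexample: phones and birds could be disjoint subsets of planets.

Invalid


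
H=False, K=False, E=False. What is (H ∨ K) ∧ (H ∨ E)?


H = False, K = False, E = False
Expression: (H ∨ K) ∧ (H ∨ E)
Step 1: H ∨ K = False OR False = False
Step 2: H ∨ E = False OR False = False
Step 3: (False) ∧ (False) = False AND False = False

False


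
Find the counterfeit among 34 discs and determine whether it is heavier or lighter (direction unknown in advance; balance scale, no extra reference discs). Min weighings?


Let n = 34. 68 possibilities (n discs × lighter/heavier); each weighing has 3 outcomes.
Bound for k weighings: say the first weighing puts j discs on each pan. If it tips, the 2j weighed discs remain suspects (each with a known direction) and k-1 weighings give 3^(k-1) outcomes; 3^(k-1) is odd, so 2j ≤ 3^(k-1) - 1. If it balances, the n - 2j unweighed discs remain with direction unknown: 2(n - 2j) ≤ 3^(k-1) - 1 by the same parity argument. Adding, n ≤ (3^(k-1) - 1) + (3^(k-1) - 1)/2 = (3^k - 3)/2, and the classical three-group strategy achieves this (3 discs in 2 weighings, 12 in 3, 39 in 4, 120 in 5).
So we need the smallest k with (3^k - 3)/2 ≥ 34.
k = 3: (3^3 - 3)/2 = 12 < 34 ✗
k = 4: (3^4 - 3)/2 = 39 ≥ 34 ✓

4


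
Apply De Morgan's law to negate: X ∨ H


De Morgan's law: ¬(P ∨ Q) ≡ ¬P ∧ ¬Q
¬(X ∨ H) = ¬X ∧ ¬H

¬X ∧ ¬H


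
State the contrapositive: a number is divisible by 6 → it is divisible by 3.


Original: If a number is divisible by 6, then it is divisible by 3
Contrapositive: If ¬Q, then ¬P
Negate Q: not (it is divisible by 3)
Negate P: not (a number is divisible by 6)

If not (it is divisible by 3), then not (a number is divisible by 6).


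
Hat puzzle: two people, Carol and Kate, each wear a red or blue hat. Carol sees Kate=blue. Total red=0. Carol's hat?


Total red = 0, Kate = blue
Red accounted for: 0
Remaining for Carol: 0
Carol's hat is blue.

blue


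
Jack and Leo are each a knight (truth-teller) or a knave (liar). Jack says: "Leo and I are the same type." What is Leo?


Jack says: "Leo and I are the same type."
Case 1: Jack is a Knight (truth-teller)
  Statement is true → they ARE the same → Leo is also a Knight
Case 2: Jack is a Knave (liar)
  Statement is false → they are NOT the same → Leo is a Knight
In both cases, Leo is a Knight.

Knight


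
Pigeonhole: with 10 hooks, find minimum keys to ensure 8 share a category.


Pigeonhole: to guarantee k in one of n categories, need (k-1)×n + 1.
k = 8, n = 10
Minimum = (8-1) × 10 + 1 = 7 × 10 + 1

71


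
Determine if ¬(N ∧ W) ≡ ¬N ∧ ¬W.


Expression 1: ¬(N ∧ W)
Expression 2: ¬N ∧ ¬W
Truth table (N W | Expr1 Expr2):
  T T |   F     F
  T F |   T     F   ← differ
  F T |   T     F   ← differ
  F F |   T     T
Counterexample: N=T, W=F gives Expr1 = T but Expr2 = F, so the expressions are NOT logically equivalent.

No


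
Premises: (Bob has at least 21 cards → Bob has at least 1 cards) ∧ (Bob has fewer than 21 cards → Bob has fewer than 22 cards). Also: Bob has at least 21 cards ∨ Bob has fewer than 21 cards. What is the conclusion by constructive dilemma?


Constructive dilemma: (P → Q) ∧ (R → S), P ∨ R ⊢ Q ∨ S
Premise 1: Bob has at least 21 cards → Bob has at least 1 cards
Premise 2: Bob has fewer than 21 cards → Bob has fewer than 22 cards
Premise 3: Bob has at least 21 cards ∨ Bob has fewer than 21 cards
Case 1: Assuming Bob has at least 21 cards, then by Premise 1, Bob has at least 1 cards.
Case 2: Assuming Bob has fewer than 21 cards, then by Premise 2, Bob has fewer than 22 cards.
Since one of Bob has at least 21 cards or Bob has fewer than 21 cards must hold, we get Bob has at least 1 cards or Bob has fewer than 22 cards.

Bob has at least 1 cards or Bob has fewer than 22 cards.


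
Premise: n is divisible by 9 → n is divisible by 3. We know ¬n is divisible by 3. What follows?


Modus tollens: P → Q, ¬Q ⊢ ¬P
P: n is divisible by 9
Q: n is divisible by 3
We have P → Q and Q is false.
By modus tollens, P must be false.

It is not the case that n is divisible by 9


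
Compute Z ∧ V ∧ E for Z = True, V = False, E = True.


Z = True, V = False, E = True
Step 1: Z ∧ V = True AND False = False
Step 2: (False) ∧ E = (False) AND True = False
AND is true only when ALL operands are true.

False


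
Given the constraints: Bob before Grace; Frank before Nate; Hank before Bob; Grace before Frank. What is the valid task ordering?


Constraints: Bob before Grace; Frank before Nate; Hank before Bob; Grace before Frank
Method: repeatedly schedule the remaining task that has no remaining task required before it.
  Step 1: remaining {Frank, Grace, Hank, Nate, Bob}; every task except Hank still has a predecessor pending → schedule Hank.
  Step 2: remaining {Frank, Grace, Nate, Bob}; every task except Bob still has a predecessor pending → schedule Bob.
  Step 3: remaining {Frank, Grace, Nate}; every task except Grace still has a predecessor pending → schedule Grace.
  Step 4: remaining {Frank, Nate}; every task except Frank still has a predecessor pending → schedule Frank.
  Step 5: only Nate remains → schedule Nate.
Resulting order:

Hank → Bob → Grace → Frank → Nate


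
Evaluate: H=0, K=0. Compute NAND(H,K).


H AND K = 0
NOT(0) = 1

1


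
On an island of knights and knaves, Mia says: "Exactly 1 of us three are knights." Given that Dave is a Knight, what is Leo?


Mia claims exactly 1 knights among Mia, Dave, Leo.
Given: Dave is a Knight.

Case 1: Mia is a Knight (tells truth)
  Then exactly 1 of the three are knights.
  Counting Mia, Dave: 2 knight(s) so far. Need -1 more → impossible.
Case 2: Mia is a Knave (lies)
  Then the count is NOT 1.
  If Leo = Knave, count = 1 = 1 → claim would be true, contradicts lie.
  If Leo = Knight, count = 2 ≠ 1 → lie confirmed ✓

Leo is a Knight.

Knight


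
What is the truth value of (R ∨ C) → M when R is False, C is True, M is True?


R = False, C = True, M = True
Step 1: R ∨ C = False OR True = True
Step 2: (True) → M: false only when antecedent=True and M=False.
Result: True

True


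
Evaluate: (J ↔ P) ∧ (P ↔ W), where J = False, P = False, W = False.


J = False, P = False, W = False
Step 1: J ↔ P is true when J and P have the same value. Result: True
Step 2: P ↔ W is true when P and W have the same value. Result: True
Step 3: True ∧ True = True

True


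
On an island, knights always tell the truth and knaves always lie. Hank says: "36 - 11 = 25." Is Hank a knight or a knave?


Statement: "36 - 11 = 25."
Actual: 36 - 11 = 25
Claimed: 25
Statement is TRUE → Hank tells the truth → Knight

Knight


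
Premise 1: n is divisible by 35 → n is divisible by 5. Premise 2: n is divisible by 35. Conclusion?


Modus ponens: P → Q, P ⊢ Q
P: n is divisible by 35
Q: n is divisible by 5
We have P → Q and P is true.
By modus ponens, Q must be true.

n is divisible by 5


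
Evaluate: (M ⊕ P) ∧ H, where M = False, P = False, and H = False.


M = False, P = False, H = False
Step 1: M ⊕ P = False XOR False = False
Step 2: False ∧ H = False AND False = False
XOR true when exactly one of M,P is true; then AND with H.

False


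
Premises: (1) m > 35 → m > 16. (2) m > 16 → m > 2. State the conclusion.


Hypothetical syllogism: P → Q, Q → R ⊢ P → R
Premise 1: m > 35 → m > 16
Premise 2: m > 16 → m > 2
Chain the implications: the middle term (m > 16) links the two.
Conclusion: If m > 35, then m > 2.

If m > 35, then m > 2.


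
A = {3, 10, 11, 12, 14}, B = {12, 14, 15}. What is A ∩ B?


A = {3, 10, 11, 12, 14}
B = {12, 14, 15}
Operation: intersection
Elements in both: 12, 14

{12, 14}


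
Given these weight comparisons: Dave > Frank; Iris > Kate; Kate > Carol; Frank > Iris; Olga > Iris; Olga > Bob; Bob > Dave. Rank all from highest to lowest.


Constraints: Dave > Frank; Iris > Kate; Kate > Carol; Frank > Iris; Olga > Iris; Olga > Bob; Bob > Dave
Method: at each step, the next-highest is the one remaining person who never appears on the smaller side of a constraint between remaining people.
  Step 1: remaining {Frank, Iris, Dave, Bob, Kate, Olga, Carol}; on the smaller side: {Frank, Iris, Dave, Bob, Kate, Carol} → Olga is next (Olga > Iris; Olga > Bob).
  Step 2: remaining {Frank, Iris, Dave, Bob, Kate, Carol}; on the smaller side: {Frank, Iris, Dave, Kate, Carol} → Bob is next (Bob > Dave).
  Step 3: remaining {Frank, Iris, Dave, Kate, Carol}; on the smaller side: {Frank, Iris, Kate, Carol} → Dave is next (Dave > Frank).
  Step 4: remaining {Frank, Iris, Kate, Carol}; on the smaller side: {Iris, Kate, Carol} → Frank is next (Frank > Iris).
  Step 5: remaining {Iris, Kate, Carol}; on the smaller side: {Kate, Carol} → Iris is next (Iris > Kate).
  Step 6: remaining {Kate, Carol}; on the smaller side: {Carol} → Kate is next (Kate > Carol).
  Step 7: only Carol remains → lowest.
Final ranking (highest to lowest):

Olga > Bob > Dave > Frank > Iris > Kate > Carol


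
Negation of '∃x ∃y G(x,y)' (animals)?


Original: ∃x ∃y G(x,y)
Rule: ¬∀→∃, ¬∃→∀, negate predicate.
Negation: ∀x ∀y ¬G(x,y)

∀x ∀y ¬G(x,y)


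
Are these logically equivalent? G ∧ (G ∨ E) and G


Expression 1: G ∧ (G ∨ E)
Expression 2: G
Truth table (G E | Expr1 Expr2):
  T T |   T     T
  T F |   T     T
  F T |   F     F
  F F |   F     F
All 4 rows agree, so the expressions are logically equivalent.

Yes


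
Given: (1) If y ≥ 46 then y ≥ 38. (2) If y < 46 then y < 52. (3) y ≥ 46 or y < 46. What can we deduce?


Constructive dilemma: (P → Q) ∧ (R → S), P ∨ R ⊢ Q ∨ S
Premise 1: y ≥ 46 → y ≥ 38
Premise 2: y < 46 → y < 52
Premise 3: y ≥ 46 ∨ y < 46
Case 1: Assuming y ≥ 46, then by Premise 1, y ≥ 38.
Case 2: Assuming y < 46, then by Premise 2, y < 52.
Since one of y ≥ 46 or y < 46 must hold, we get y ≥ 38 or y < 52.

y ≥ 38 or y < 52.


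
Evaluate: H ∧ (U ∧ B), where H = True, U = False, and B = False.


H = True, U = False, B = False
Step 1: U ∧ B = False AND False = False
Step 2: H ∧ False = True AND False = False
AND is true only when ALL operands are true.

False


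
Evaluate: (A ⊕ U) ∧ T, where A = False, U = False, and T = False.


A = False, U = False, T = False
Step 1: A ⊕ U = False XOR False = False
Step 2: False ∧ T = False AND False = False
XOR true when exactly one of A,U is true; then AND with T.

False


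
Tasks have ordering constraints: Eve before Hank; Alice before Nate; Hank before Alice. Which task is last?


Constraints: Eve before Hank; Alice before Nate; Hank before Alice
The last task can have nothing scheduled after it, so it must never appear on the left of a 'before'.
Tasks appearing before some other task: Eve, Alice, Hank.
The only task not in that list is Nate → it is last.

Nate


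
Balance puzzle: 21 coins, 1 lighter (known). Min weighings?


Each weighing has 3 outcomes (left heavy / balance / right heavy), so k weighings distinguish at most 3^k cases; splitting into three near-equal groups achieves this.
Need 3^k ≥ 21: 3^2 = 9 < 21 ≤ 3^3 = 27
k = ⌈log₃(21)⌉ = 3

3


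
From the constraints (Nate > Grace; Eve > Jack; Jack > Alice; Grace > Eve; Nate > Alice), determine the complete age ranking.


Constraints: Nate > Grace; Eve > Jack; Jack > Alice; Grace > Eve; Nate > Alice
Method: at each step, the next-highest is the one remaining person who never appears on the smaller side of a constraint between remaining people.
  Step 1: remaining {Grace, Jack, Nate, Eve, Alice}; on the smaller side: {Grace, Jack, Eve, Alice} → Nate is next (Nate > Grace; Nate > Alice).
  Step 2: remaining {Grace, Jack, Eve, Alice}; on the smaller side: {Jack, Eve, Alice} → Grace is next (Grace > Eve).
  Step 3: remaining {Jack, Eve, Alice}; on the smaller side: {Jack, Alice} → Eve is next (Eve > Jack).
  Step 4: remaining {Jack, Alice}; on the smaller side: {Alice} → Jack is next (Jack > Alice).
  Step 5: only Alice remains → lowest.
Final ranking (highest to lowest):

Nate > Grace > Eve > Jack > Alice


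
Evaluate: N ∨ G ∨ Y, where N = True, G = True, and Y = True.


N = True, G = True, Y = True
Step 1: N ∨ G = True OR True = True
Step 2: True ∨ Y = True OR True = True
OR is true when at least one operand is true.

True


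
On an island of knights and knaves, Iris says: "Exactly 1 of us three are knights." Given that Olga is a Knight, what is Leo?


Iris claims exactly 1 knights among Iris, Olga, Leo.
Given: Olga is a Knight.

Case 1: Iris is a Knight (tells truth)
  Then exactly 1 of the three are knights.
  Counting Iris, Olga: 2 knight(s) so far. Need -1 more → impossible.
Case 2: Iris is a Knave (lies)
  Then the count is NOT 1.
  If Leo = Knave, count = 1 = 1 → claim would be true, contradicts lie.
  If Leo = Knight, count = 2 ≠ 1 → lie confirmed ✓

Leo is a Knight.

Knight


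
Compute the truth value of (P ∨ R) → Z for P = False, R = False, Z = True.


P = False, R = False, Z = True
Step 1: P ∨ R = False OR False = False
Step 2: (False) → Z: false only when antecedent=True and Z=False.
Result: True

True


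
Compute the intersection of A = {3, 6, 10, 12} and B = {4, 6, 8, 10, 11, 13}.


A = {3, 6, 10, 12}
B = {4, 6, 8, 10, 11, 13}
Operation: intersection
Elements in both: 6, 10

{6, 10}


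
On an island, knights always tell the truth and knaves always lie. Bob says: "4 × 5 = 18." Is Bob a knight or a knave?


Statement: "4 × 5 = 18."
Actual: 4 × 5 = 20
Claimed: 18
Statement is FALSE → Bob lies → Knave

Knave


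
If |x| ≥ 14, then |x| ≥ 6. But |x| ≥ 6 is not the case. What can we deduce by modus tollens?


Modus tollens: P → Q, ¬Q ⊢ ¬P
P: |x| ≥ 14
Q: |x| ≥ 6
We have P → Q and Q is false.
By modus tollens, P must be false.

It is not the case that |x| ≥ 14


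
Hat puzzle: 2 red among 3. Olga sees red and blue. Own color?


Total red = 2, seen red = 1
Own red = 2 - 1 = 1
Olga's hat is red.

red


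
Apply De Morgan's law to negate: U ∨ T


De Morgan's law: ¬(P ∨ Q) ≡ ¬P ∧ ¬Q
¬(U ∨ T) = ¬U ∧ ¬T

¬U ∧ ¬T


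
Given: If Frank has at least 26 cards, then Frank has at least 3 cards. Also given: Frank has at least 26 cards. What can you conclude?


Modus ponens: P → Q, P ⊢ Q
P: Frank has at least 26 cards
Q: Frank has at least 3 cards
We have P → Q and P is true.
By modus ponens, Q must be true.

Frank has at least 3 cards


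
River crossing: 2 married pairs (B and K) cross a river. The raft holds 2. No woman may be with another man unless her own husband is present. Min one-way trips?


Label couples B and K.
1. WB+WK → (far: WB,WK; near: HB,HK)
2. WB ←   (far: WK; near: HB,HK,WB)
3. HB+HK → (far: HB,HK,WK; near: WB)
4. HB ←   (far: HK,WK; near: HB,WB)  — HB returns, since WB is alone on near bank
5. HB+WB → (far: all four; near: empty)
Every state respects the constraint.
Minimum trips = 5

5


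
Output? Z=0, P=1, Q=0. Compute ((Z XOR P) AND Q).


Z XOR P = 0^1 = 1
1 AND 0 = 0

0


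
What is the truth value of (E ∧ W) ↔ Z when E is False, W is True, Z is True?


E = False, W = True, Z = True
Step 1: E ∧ W = False AND True = False
Step 2: (False) ↔ Z: true when both sides have same truth value.
Result: False ↔ True = False

False


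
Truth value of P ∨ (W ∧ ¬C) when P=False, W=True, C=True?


P = False, W = True, C = True
Expression: P ∨ (W ∧ ¬C)
Step 1: ¬C = NOT True = False
Step 2: W ∧ ¬C = True AND False = False
Step 3: P ∨ (False) = False OR False = False

False


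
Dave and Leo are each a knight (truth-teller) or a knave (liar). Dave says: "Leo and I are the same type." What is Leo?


Dave says: "Leo and I are the same type."
Case 1: Dave is a Knight (truth-teller)
  Statement is true → they ARE the same → Leo is also a Knight
Case 2: Dave is a Knave (liar)
  Statement is false → they are NOT the same → Leo is a Knight
In both cases, Leo is a Knight.

Knight


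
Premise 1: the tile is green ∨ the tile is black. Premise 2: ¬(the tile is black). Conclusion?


Disjunctive syllogism: P ∨ Q, ¬P ⊢ Q
Disjunction: the tile is green ∨ the tile is black
We know it is not the case that the tile is black.
By disjunctive syllogism, the other disjunct must be true.

The tile is green


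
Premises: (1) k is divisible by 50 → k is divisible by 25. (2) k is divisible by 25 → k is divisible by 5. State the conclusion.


Hypothetical syllogism: P → Q, Q → R ⊢ P → R
Premise 1: k is divisible by 50 → k is divisible by 25
Premise 2: k is divisible by 25 → k is divisible by 5
Chain the implications: the middle term (k is divisible by 25) links the two.
Conclusion: If k is divisible by 50, then k is divisible by 5.

If k is divisible by 50, then k is divisible by 5.


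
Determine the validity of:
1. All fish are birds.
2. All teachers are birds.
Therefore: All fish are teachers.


Premise 1: All fish are birds.
Premise 2: All teachers are birds.
Conclusion: All fish are teachers.
Fallacy: undistributed middle. birds is predicate in both.
Counterexample: fish and teachers could be disjoint subsets of birds.

Invalid


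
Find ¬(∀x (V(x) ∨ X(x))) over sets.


Original: ∀x (V(x) ∨ X(x))
Rule: ¬∀→∃, ¬∃→∀, negate predicate.
Negation: ∃x (¬V(x) ∧ ¬X(x))

∃x (¬V(x) ∧ ¬X(x))


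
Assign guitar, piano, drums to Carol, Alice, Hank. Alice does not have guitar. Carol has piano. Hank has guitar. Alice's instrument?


From clues:
  Hank → guitar
  Carol → piano
By elimination, Alice gets the remaining.

drums


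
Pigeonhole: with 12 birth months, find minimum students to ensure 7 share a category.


Pigeonhole: to guarantee k in one of n categories, need (k-1)×n + 1.
k = 7, n = 12
Minimum = (7-1) × 12 + 1 = 6 × 12 + 1

73


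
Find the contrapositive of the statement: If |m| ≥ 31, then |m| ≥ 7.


Original: If |m| ≥ 31, then |m| ≥ 7
Contrapositive: If ¬Q, then ¬P
Negate Q: not (|m| ≥ 7)
Negate P: not (|m| ≥ 31)

If not (|m| ≥ 7), then not (|m| ≥ 31).


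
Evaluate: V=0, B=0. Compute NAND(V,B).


V AND B = 0
NOT(0) = 1

1


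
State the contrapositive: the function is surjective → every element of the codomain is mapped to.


Original: If the function is surjective, then every element of the codomain is mapped to
Contrapositive: If ¬Q, then ¬P
Negate Q: not (every element of the codomain is mapped to)
Negate P: not (the function is surjective)

If not (every element of the codomain is mapped to), then not (the function is surjective).


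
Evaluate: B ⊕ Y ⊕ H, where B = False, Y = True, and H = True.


B = False, Y = True, H = True
Step 1: B ⊕ Y = False XOR True = True
Step 2: True ⊕ H = True XOR True = False
XOR is true when an odd number of operands are true.

False


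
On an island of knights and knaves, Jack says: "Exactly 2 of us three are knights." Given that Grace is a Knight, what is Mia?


Jack claims exactly 2 knights among Jack, Grace, Mia.
Given: Grace is a Knight.

Case 1: Jack is a Knight (tells truth)
  Then exactly 2 of the three are knights.
  Counting Jack, Grace: 2 knight(s) so far. Need 0 more → Mia = Knave.
Case 2: Jack is a Knave (lies)
  Then the count is NOT 2.
  If Mia = Knight, count = 2 = 2 → claim would be true, contradicts lie.
  If Mia = Knave, count = 1 ≠ 2 → lie confirmed ✓

Mia is a Knave.

Knave


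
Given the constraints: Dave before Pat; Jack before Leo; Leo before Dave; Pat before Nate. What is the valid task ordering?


Constraints: Dave before Pat; Jack before Leo; Leo before Dave; Pat before Nate
Method: repeatedly schedule the remaining task that has no remaining task required before it.
  Step 1: remaining {Pat, Dave, Nate, Leo, Jack}; every task except Jack still has a predecessor pending → schedule Jack.
  Step 2: remaining {Pat, Dave, Nate, Leo}; every task except Leo still has a predecessor pending → schedule Leo.
  Step 3: remaining {Pat, Dave, Nate}; every task except Dave still has a predecessor pending → schedule Dave.
  Step 4: remaining {Pat, Nate}; every task except Pat still has a predecessor pending → schedule Pat.
  Step 5: only Nate remains → schedule Nate.
Resulting order:

Jack → Leo → Dave → Pat → Nate


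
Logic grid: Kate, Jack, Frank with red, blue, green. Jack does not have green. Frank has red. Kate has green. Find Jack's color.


From clues:
  Frank → red
  Kate → green
By elimination, Jack gets the remaining.

blue


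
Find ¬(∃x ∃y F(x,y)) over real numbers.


Original: ∃x ∃y F(x,y)
Rule: ¬∀→∃, ¬∃→∀, negate predicate.
Negation: ∀x ∀y ¬F(x,y)

∀x ∀y ¬F(x,y)


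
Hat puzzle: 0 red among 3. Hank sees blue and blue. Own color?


Total red = 0, seen red = 0
Own red = 0 - 0 = 0
Hank's hat is blue.

blue


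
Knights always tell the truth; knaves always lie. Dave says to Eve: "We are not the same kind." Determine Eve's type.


Dave says: "We are not the same kind."
Case 1: Dave is a Knight (truth-teller)
  Statement is true → they ARE different → Eve is a Knave
Case 2: Dave is a Knave (liar)
  Statement is false → they are NOT different → Eve is a Knave
In both cases, Eve is a Knave.

Knave


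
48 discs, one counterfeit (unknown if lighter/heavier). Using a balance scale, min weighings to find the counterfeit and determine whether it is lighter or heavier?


Let n = 48. 96 possibilities (n discs × lighter/heavier); each weighing has 3 outcomes.
Bound for k weighings: say the first weighing puts j discs on each pan. If it tips, the 2j weighed discs remain suspects (each with a known direction) and k-1 weighings give 3^(k-1) outcomes; 3^(k-1) is odd, so 2j ≤ 3^(k-1) - 1. If it balances, the n - 2j unweighed discs remain with direction unknown: 2(n - 2j) ≤ 3^(k-1) - 1 by the same parity argument. Adding, n ≤ (3^(k-1) - 1) + (3^(k-1) - 1)/2 = (3^k - 3)/2, and the classical three-group strategy achieves this (3 discs in 2 weighings, 12 in 3, 39 in 4, 120 in 5).
So we need the smallest k with (3^k - 3)/2 ≥ 48.
k = 4: (3^4 - 3)/2 = 39 < 48 ✗
k = 5: (3^5 - 3)/2 = 120 ≥ 48 ✓

5


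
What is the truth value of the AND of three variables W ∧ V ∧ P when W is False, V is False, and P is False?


W = False, V = False, P = False
Step 1: W ∧ V = False AND False = False
Step 2: (False) ∧ P = (False) AND False = False
AND is true only when ALL operands are true.

False


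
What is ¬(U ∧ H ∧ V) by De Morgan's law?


De Morgan's law: ¬(P ∧ Q ∧ R) ≡ ¬P ∨ ¬Q ∨ ¬R
¬(U ∧ H ∧ V) = ¬U ∨ ¬H ∨ ¬V

¬U ∨ ¬H ∨ ¬V


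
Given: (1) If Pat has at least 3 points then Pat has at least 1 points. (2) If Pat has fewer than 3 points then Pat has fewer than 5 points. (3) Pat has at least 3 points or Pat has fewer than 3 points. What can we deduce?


Constructive dilemma: (P → Q) ∧ (R → S), P ∨ R ⊢ Q ∨ S
Premise 1: Pat has at least 3 points → Pat has at least 1 points
Premise 2: Pat has fewer than 3 points → Pat has fewer than 5 points
Premise 3: Pat has at least 3 points ∨ Pat has fewer than 3 points
Case 1: Assuming Pat has at least 3 points, then by Premise 1, Pat has at least 1 points.
Case 2: Assuming Pat has fewer than 3 points, then by Premise 2, Pat has fewer than 5 points.
Since one of Pat has at least 3 points or Pat has fewer than 3 points must hold, we get Pat has at least 1 points or Pat has fewer than 5 points.

Pat has at least 1 points or Pat has fewer than 5 points.


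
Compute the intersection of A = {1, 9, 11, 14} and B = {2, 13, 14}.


A = {1, 9, 11, 14}
B = {2, 13, 14}
Operation: intersection
Elements in both: 14

{14}


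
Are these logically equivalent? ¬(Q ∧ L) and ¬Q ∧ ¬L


Expression 1: ¬(Q ∧ L)
Expression 2: ¬Q ∧ ¬L
Truth table (Q L | Expr1 Expr2):
  T T |   F     F
  T F |   T     F   ← differ
  F T |   T     F   ← differ
  F F |   T     T
Counterexample: Q=T, L=F gives Expr1 = T but Expr2 = F, so the expressions are NOT logically equivalent.

No


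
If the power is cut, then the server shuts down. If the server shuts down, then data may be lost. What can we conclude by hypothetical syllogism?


Hypothetical syllogism: P → Q, Q → R ⊢ P → R
Premise 1: the power is cut → the server shuts down
Premise 2: the server shuts down → data may be lost
Chain the implications: the middle term (the server shuts down) links the two.
Conclusion: If the power is cut, then data may be lost.

If the power is cut, then data may be lost.


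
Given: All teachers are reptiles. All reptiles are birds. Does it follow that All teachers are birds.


Premise 1: All teachers are reptiles.
Premise 2: All reptiles are birds.
Conclusion: All teachers are birds.
Barbara syllogism (AAA-1): All A are B, All B are C → All A are C.
Middle term (reptiles) distributed in premise 2.

Valid


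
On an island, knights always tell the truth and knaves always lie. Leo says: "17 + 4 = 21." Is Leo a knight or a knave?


Statement: "17 + 4 = 21."
Actual: 17 + 4 = 21
Claimed: 21
Statement is TRUE → Leo tells the truth → Knight

Knight


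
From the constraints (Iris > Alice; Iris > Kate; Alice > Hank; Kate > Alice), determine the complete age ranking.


Constraints: Iris > Alice; Iris > Kate; Alice > Hank; Kate > Alice
Method: at each step, the next-highest is the one remaining person who never appears on the smaller side of a constraint between remaining people.
  Step 1: remaining {Iris, Hank, Alice, Kate}; on the smaller side: {Hank, Alice, Kate} → Iris is next (Iris > Alice; Iris > Kate).
  Step 2: remaining {Hank, Alice, Kate}; on the smaller side: {Hank, Alice} → Kate is next (Kate > Alice).
  Step 3: remaining {Hank, Alice}; on the smaller side: {Hank} → Alice is next (Alice > Hank).
  Step 4: only Hank remains → lowest.
Final ranking (highest to lowest):

Iris > Kate > Alice > Hank


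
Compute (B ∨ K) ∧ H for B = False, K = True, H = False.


B = False, K = True, H = False
Step 1: B ∨ K = False OR True = True
Step 2: True ∧ H = True AND False = False
OR is true when at least one operand is true; AND requires both.

False


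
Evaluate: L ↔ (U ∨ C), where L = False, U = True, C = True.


L = False, U = True, C = True
Step 1: U ∨ C = True OR True = True
Step 2: L ↔ (True): true when both sides have same truth value.
Result: False ↔ True = False

False


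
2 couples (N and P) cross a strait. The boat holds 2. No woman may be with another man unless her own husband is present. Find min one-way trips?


Label couples N and P.
1. WN+WP → (far: WN,WP; near: HN,HP)
2. WN ←   (far: WP; near: HN,HP,WN)
3. HN+HP → (far: HN,HP,WP; near: WN)
4. HN ←   (far: HP,WP; near: HN,WN)  — HN returns, since WN is alone on near bank
5. HN+WN → (far: all four; near: empty)
Every state respects the constraint.
Minimum trips = 5

5


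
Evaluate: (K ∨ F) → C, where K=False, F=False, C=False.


K = False, F = False, C = False
Expression: (K ∨ F) → C
Step 1: K ∨ F = False OR False = False
Step 2: (False) → C = False → False (false only if antecedent True and consequent False) = True

True


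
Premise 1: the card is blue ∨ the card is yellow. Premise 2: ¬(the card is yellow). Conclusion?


Disjunctive syllogism: P ∨ Q, ¬P ⊢ Q
Disjunction: the card is blue ∨ the card is yellow
We know it is not the case that the card is yellow.
By disjunctive syllogism, the other disjunct must be true.

The card is blue


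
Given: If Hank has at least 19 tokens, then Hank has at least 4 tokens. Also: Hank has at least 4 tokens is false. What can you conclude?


Modus tollens: P → Q, ¬Q ⊢ ¬P
P: Hank has at least 19 tokens
Q: Hank has at least 4 tokens
We have P → Q and Q is false.
By modus tollens, P must be false.

It is not the case that Hank has at least 19 tokens


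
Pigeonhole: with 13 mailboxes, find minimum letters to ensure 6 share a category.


Pigeonhole: to guarantee k in one of n categories, need (k-1)×n + 1.
k = 6, n = 13
Minimum = (6-1) × 13 + 1 = 5 × 13 + 1

66


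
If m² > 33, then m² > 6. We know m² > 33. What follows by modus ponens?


Modus ponens: P → Q, P ⊢ Q
P: m² > 33
Q: m² > 6
We have P → Q and P is true.
By modus ponens, Q must be true.

m² > 6


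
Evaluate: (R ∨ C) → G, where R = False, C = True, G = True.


R = False, C = True, G = True
Step 1: R ∨ C = False OR True = True
Step 2: (True) → G: false only when antecedent=True and G=False.
Result: True

True


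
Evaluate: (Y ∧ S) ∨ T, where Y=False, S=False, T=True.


Y = False, S = False, T = True
Expression: (Y ∧ S) ∨ T
Step 1: Y ∧ S = False AND False = False
Step 2: (False) ∨ T = False OR True = True

True


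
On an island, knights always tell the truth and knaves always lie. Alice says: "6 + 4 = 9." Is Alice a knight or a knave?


Statement: "6 + 4 = 9."
Actual: 6 + 4 = 10
Claimed: 9
Statement is FALSE → Alice lies → Knave

Knave


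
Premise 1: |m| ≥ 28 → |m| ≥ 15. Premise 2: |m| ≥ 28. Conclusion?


Modus ponens: P → Q, P ⊢ Q
P: |m| ≥ 28
Q: |m| ≥ 15
We have P → Q and P is true.
By modus ponens, Q must be true.

|m| ≥ 15


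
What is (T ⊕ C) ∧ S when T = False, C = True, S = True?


T = False, C = True, S = True
Step 1: T ⊕ C = False XOR True = True
Step 2: True ∧ S = True AND True = True
XOR true when exactly one of T,C is true; then AND with S.

True


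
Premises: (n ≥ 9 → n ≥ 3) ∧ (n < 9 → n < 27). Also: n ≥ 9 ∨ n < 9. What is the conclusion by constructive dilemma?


Constructive dilemma: (P → Q) ∧ (R → S), P ∨ R ⊢ Q ∨ S
Premise 1: n ≥ 9 → n ≥ 3
Premise 2: n < 9 → n < 27
Premise 3: n ≥ 9 ∨ n < 9
Case 1: Assuming n ≥ 9, then by Premise 1, n ≥ 3.
Case 2: Assuming n < 9, then by Premise 2, n < 27.
Since one of n ≥ 9 or n < 9 must hold, we get n ≥ 3 or n < 27.

n ≥ 3 or n < 27.


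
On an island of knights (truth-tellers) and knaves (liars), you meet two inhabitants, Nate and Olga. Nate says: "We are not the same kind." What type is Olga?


Nate says: "We are not the same kind."
Case 1: Nate is a Knight (truth-teller)
  Statement is true → they ARE different → Olga is a Knave
Case 2: Nate is a Knave (liar)
  Statement is false → they are NOT different → Olga is a Knave
In both cases, Olga is a Knave.

Knave


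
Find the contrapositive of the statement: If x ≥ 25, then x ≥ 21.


Original: If x ≥ 25, then x ≥ 21
Contrapositive: If ¬Q, then ¬P
Negate Q: not (x ≥ 21)
Negate P: not (x ≥ 25)

If not (x ≥ 21), then not (x ≥ 25).


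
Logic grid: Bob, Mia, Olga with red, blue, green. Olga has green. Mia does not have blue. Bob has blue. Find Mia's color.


From clues:
  Olga → green
  Bob → blue
By elimination, Mia gets the remaining.

red


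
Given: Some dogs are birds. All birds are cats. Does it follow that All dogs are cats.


Premise 1: Some dogs are birds.
Premise 2: All birds are cats.
Conclusion: All dogs are cats.
Fallacy: illicit minor. The minor term (dogs) is distributed in the conclusion ('All dogs ...') but undistributed in its premise ('Some dogs are birds' doesn't cover all dogs).
Only 'Some dogs are cats' follows, not 'All'.

Invalid


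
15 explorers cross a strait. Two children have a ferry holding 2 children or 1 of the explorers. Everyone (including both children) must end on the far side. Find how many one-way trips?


Per crossing of one of the explorers: children→, one←, one of the explorers→, one← = 4 trips
15 × 4 = 60, + 1 final children→ = 61
Minimum trips = 61

61


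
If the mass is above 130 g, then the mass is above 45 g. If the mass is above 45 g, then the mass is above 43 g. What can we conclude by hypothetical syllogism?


Hypothetical syllogism: P → Q, Q → R ⊢ P → R
Premise 1: the mass is above 130 g → the mass is above 45 g
Premise 2: the mass is above 45 g → the mass is above 43 g
Chain the implications: the middle term (the mass is above 45 g) links the two.
Conclusion: If the mass is above 130 g, then the mass is above 43 g.

If the mass is above 130 g, then the mass is above 43 g.


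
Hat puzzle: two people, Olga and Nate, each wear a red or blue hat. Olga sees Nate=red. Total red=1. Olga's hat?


Total red = 1, Nate = red
Red accounted for: 1
Remaining for Olga: 0
Olga's hat is blue.

blue


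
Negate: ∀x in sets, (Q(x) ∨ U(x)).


Original: ∀x (Q(x) ∨ U(x))
Rule: ¬∀→∃, ¬∃→∀, negate predicate.
Negation: ∃x (¬Q(x) ∧ ¬U(x))

∃x (¬Q(x) ∧ ¬U(x))


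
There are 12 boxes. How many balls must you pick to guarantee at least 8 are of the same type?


Pigeonhole: to guarantee k in one of n categories, need (k-1)×n + 1.
k = 8, n = 12
Minimum = (8-1) × 12 + 1 = 7 × 12 + 1

85


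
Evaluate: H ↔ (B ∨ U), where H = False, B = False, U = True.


H = False, B = False, U = True
Step 1: B ∨ U = False OR True = True
Step 2: H ↔ (True): true when both sides have same truth value.
Result: False ↔ True = False

False


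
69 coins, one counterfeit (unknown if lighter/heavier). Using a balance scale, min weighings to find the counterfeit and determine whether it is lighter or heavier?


Let n = 69. 138 possibilities (n coins × lighter/heavier); each weighing has 3 outcomes.
Bound for k weighings: say the first weighing puts j coins on each pan. If it tips, the 2j weighed coins remain suspects (each with a known direction) and k-1 weighings give 3^(k-1) outcomes; 3^(k-1) is odd, so 2j ≤ 3^(k-1) - 1. If it balances, the n - 2j unweighed coins remain with direction unknown: 2(n - 2j) ≤ 3^(k-1) - 1 by the same parity argument. Adding, n ≤ (3^(k-1) - 1) + (3^(k-1) - 1)/2 = (3^k - 3)/2, and the classical three-group strategy achieves this (3 coins in 2 weighings, 12 in 3, 39 in 4, 120 in 5).
So we need the smallest k with (3^k - 3)/2 ≥ 69.
k = 4: (3^4 - 3)/2 = 39 < 69 ✗
k = 5: (3^5 - 3)/2 = 120 ≥ 69 ✓

5


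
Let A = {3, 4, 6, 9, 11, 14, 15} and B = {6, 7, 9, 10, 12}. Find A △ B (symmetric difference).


A = {3, 4, 6, 9, 11, 14, 15}
B = {6, 7, 9, 10, 12}
Operation: symmetric difference
In A only: [3, 4, 11, 14, 15], in B only: [7, 10, 12]

{3, 4, 7, 10, 11, 12, 14, 15}


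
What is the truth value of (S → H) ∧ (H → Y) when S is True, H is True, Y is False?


S = True, H = True, Y = False
Step 1: S → H is false only when S=True and H=False. Result: True
Step 2: H → Y is false only when H=True and Y=False. Result: False
Step 3: True ∧ False = False

False


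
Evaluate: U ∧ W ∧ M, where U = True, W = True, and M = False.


U = True, W = True, M = False
Step 1: U ∧ W = True AND True = True
Step 2: (True) ∧ M = (True) AND False = False
AND is true only when ALL operands are true.

False


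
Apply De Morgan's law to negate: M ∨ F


De Morgan's law: ¬(P ∨ Q) ≡ ¬P ∧ ¬Q
¬(M ∨ F) = ¬M ∧ ¬F

¬M ∧ ¬F


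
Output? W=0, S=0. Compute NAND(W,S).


W AND S = 0
NOT(0) = 1

1


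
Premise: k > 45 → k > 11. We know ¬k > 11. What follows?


Modus tollens: P → Q, ¬Q ⊢ ¬P
P: k > 45
Q: k > 11
We have P → Q and Q is false.
By modus tollens, P must be false.

It is not the case that k > 45


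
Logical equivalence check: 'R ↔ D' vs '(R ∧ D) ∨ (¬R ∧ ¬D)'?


Expression 1: R ↔ D
Expression 2: (R ∧ D) ∨ (¬R ∧ ¬D)
Truth table (R D | Expr1 Expr2):
  T T |   T     T
  T F |   F     F
  F T |   F     F
  F F |   T     T
All 4 rows agree, so the expressions are logically equivalent.

Yes


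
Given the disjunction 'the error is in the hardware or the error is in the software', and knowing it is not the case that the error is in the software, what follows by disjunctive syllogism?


Disjunctive syllogism: P ∨ Q, ¬P ⊢ Q
Disjunction: the error is in the hardware ∨ the error is in the software
We know it is not the case that the error is in the software.
By disjunctive syllogism, the other disjunct must be true.

The error is in the hardware


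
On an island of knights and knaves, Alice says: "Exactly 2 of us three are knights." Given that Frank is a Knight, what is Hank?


Alice claims exactly 2 knights among Alice, Frank, Hank.
Given: Frank is a Knight.

Case 1: Alice is a Knight (tells truth)
  Then exactly 2 of the three are knights.
  Counting Alice, Frank: 2 knight(s) so far. Need 0 more → Hank = Knave.
Case 2: Alice is a Knave (lies)
  Then the count is NOT 2.
  If Hank = Knight, count = 2 = 2 → claim would be true, contradicts lie.
  If Hank = Knave, count = 1 ≠ 2 → lie confirmed ✓

Hank is a Knave.

Knave


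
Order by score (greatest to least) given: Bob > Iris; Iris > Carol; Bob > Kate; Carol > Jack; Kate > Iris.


Constraints: Bob > Iris; Iris > Carol; Bob > Kate; Carol > Jack; Kate > Iris
Method: at each step, the next-highest is the one remaining person who never appears on the smaller side of a constraint between remaining people.
  Step 1: remaining {Carol, Kate, Jack, Iris, Bob}; on the smaller side: {Carol, Kate, Jack, Iris} → Bob is next (Bob > Iris; Bob > Kate).
  Step 2: remaining {Carol, Kate, Jack, Iris}; on the smaller side: {Carol, Jack, Iris} → Kate is next (Kate > Iris).
  Step 3: remaining {Carol, Jack, Iris}; on the smaller side: {Carol, Jack} → Iris is next (Iris > Carol).
  Step 4: remaining {Carol, Jack}; on the smaller side: {Jack} → Carol is next (Carol > Jack).
  Step 5: only Jack remains → lowest.
Final ranking (highest to lowest):

Bob > Kate > Iris > Carol > Jack


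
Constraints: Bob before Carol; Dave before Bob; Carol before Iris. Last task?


Constraints: Bob before Carol; Dave before Bob; Carol before Iris
The last task can have nothing scheduled after it, so it must never appear on the left of a 'before'.
Tasks appearing before some other task: Bob, Dave, Carol.
The only task not in that list is Iris → it is last.

Iris
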